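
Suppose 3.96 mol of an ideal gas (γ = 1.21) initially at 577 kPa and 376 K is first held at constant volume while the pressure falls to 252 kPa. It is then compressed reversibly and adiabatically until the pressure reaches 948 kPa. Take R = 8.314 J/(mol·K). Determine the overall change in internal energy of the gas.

V₁ = nRT₁/P₁ = 3.96×8.314×376/577 = 21.5 L.
Step 1 — Isochoric: V stays 21.5 L; P/T = const ⇒ T₂ = 164 K, P₂ = 252 kPa.
W = 0 (no volume change).
ΔU = nCvΔT = 3.96×39.6×(164−376) = -33200 J.
Q = ΔU = -33200 J.
State after step 1: P = 252 kPa, V = 21.5 L, T = 164 K.
Step 2 — Adiabatic: T₂/T₁ = (P₂/P₁)^((γ−1)/γ) ⇒ T₂ = 164×(3.76)^0.174 = 207 K; V₂ = 7.18 L.
ΔU = nCvΔT = 3.96×39.6×(207−164) = 6660 J.
Q = 0 for an adiabatic process, so W = −ΔU = -6660 J.
Net over both steps: W = -6660 J, Q = -33200 J, ΔU = -26500 J.

-26500 J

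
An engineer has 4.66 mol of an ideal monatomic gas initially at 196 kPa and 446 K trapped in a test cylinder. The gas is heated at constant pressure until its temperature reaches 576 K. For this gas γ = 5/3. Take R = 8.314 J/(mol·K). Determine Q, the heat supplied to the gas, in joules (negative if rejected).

12600 J

V₁ = nRT₁/P₁ = 4.66×8.314×446/196 = 88.2 L.
Isobaric: P stays 196 kPa; V/T = const ⇒ T₂ = 576 K, V₂ = 114 L.
W = PΔV = 196×(114−88.2) kPa·L = 5040 J.
ΔU = nCvΔT = 4.66×12.5×(576−446) = 7550 J.
Q = ΔU + W = nCpΔT = 12600 J.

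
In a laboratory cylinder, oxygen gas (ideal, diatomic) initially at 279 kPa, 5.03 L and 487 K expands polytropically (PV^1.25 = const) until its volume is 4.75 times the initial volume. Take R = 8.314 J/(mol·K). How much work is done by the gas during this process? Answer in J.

n = P₁V₁/(RT₁) = 279×5.03/(8.314×487) = 0.347 mol.
Polytropic n=1.25: T₂ = T₁(V₁/V₂)^(n−1) = 487×(0.211)^0.25 = 330 K; P₂ = P₁(V₁/V₂)^n = 39.8 kPa.
W = (P₁V₁−P₂V₂)/(n−1) = (279×5.03−39.8×23.9)/0.25 = 1810 J.

1810 J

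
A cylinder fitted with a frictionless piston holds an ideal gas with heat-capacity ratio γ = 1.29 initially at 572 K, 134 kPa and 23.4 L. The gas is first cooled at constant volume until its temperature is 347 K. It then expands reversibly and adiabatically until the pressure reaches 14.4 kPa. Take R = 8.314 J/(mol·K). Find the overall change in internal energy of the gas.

n = P₁V₁/(RT₁) = 134×23.4/(8.314×572) = 0.659 mol.
Step 1 — Isochoric: V stays 23.4 L; P/T = const ⇒ T₂ = 347 K, P₂ = 81.3 kPa.
W = 0 (no volume change).
ΔU = nCvΔT = 0.659×28.7×(347−572) = -4250 J.
Q = ΔU = -4250 J.
State after step 1: P = 81.3 kPa, V = 23.4 L, T = 347 K.
Step 2 — Adiabatic: T₂/T₁ = (P₂/P₁)^((γ−1)/γ) ⇒ T₂ = 347×(0.177)^0.225 = 235 K; V₂ = 89.5 L.
ΔU = nCvΔT = 0.659×28.7×(235−347) = -2110 J.
Q = 0 for an adiabatic process, so W = −ΔU = 2110 J.
Net over both steps: W = 2110 J, Q = -4250 J, ΔU = -6370 J.

-6370 J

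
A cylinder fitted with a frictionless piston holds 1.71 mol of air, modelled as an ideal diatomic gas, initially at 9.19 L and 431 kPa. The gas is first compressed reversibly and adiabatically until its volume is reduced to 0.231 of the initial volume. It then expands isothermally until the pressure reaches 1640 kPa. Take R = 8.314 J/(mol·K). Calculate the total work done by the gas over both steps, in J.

T₁ = P₁V₁/(nR) = 431×9.19/(1.71×8.314) = 279 K.
Step 1 — Adiabatic: TV^(γ−1) = const ⇒ T₂ = 279×(4.33)^0.400 = 501 K; PV^γ = const ⇒ P₂ = 3350 kPa.
ΔU = nCvΔT = 1.71×20.8×(501−279) = 7890 J.
Q = 0 for an adiabatic process, so W = −ΔU = -7890 J.
State after step 1: P = 3350 kPa, V = 2.12 L, T = 501 K.
Step 2 — Isothermal: T stays 501 K; PV = const ⇒ V₂ = 4.34 L, P₂ = 1640 kPa.
ΔU = 0 (ideal gas, T constant).
W = nRT ln(V₂/V₁) = 1.71×8.314×501×ln(2.04) = 5090 J.
Q = ΔU + W = 5090 J.
Net over both steps: W = -2800 J, Q = 5090 J, ΔU = 7890 J.

-2800 J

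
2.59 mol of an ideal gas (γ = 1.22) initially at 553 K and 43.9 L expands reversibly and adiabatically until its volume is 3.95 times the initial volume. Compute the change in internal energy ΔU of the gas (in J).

-14100 J

P₁ = nRT₁/V₁ = 2.59×8.314×553/43.9 = 271 kPa.
Adiabatic: TV^(γ−1) = const ⇒ T₂ = 553×(0.253)^0.220 = 409 K; PV^γ = const ⇒ P₂ = 50.8 kPa.
For an ideal gas ΔU = nCvΔT with Cv = R/(γ−1) = 37.8 J/(mol·K).
ΔU = 2.59×37.8×(409−553) = -14100 J.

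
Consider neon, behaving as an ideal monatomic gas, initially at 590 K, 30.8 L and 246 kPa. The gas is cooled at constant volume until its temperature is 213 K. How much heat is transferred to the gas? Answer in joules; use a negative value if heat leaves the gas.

-7260 J

n = P₁V₁/(RT₁) = 246×30.8/(8.314×590) = 1.54 mol.
Isochoric: V stays 30.8 L; P/T = const ⇒ T₂ = 213 K, P₂ = 88.8 kPa.
W = 0 (no volume change).
ΔU = nCvΔT = 1.54×12.5×(213−590) = -7260 J.
Q = ΔU = -7260 J.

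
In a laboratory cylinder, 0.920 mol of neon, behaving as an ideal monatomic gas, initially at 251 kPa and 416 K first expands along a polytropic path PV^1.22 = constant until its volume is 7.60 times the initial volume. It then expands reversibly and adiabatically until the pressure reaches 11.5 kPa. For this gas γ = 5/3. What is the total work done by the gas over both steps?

5870 J

V₁ = nRT₁/P₁ = 0.920×8.314×416/251 = 12.7 L.
Step 1 — Polytropic n=1.22: T₂ = T₁(V₁/V₂)^(n−1) = 416×(0.132)^0.22 = 266 K; P₂ = P₁(V₁/V₂)^n = 21.1 kPa.
W = (P₁V₁−P₂V₂)/(n−1) = (251×12.7−21.1×96.3)/0.22 = 5210 J.
ΔU = nCvΔT = 0.920×12.5×(266−416) = -1720 J.
Q = ΔU + W = 3490 J.
State after step 1: P = 21.1 kPa, V = 96.3 L, T = 266 K.
Step 2 — Adiabatic: T₂/T₁ = (P₂/P₁)^((γ−1)/γ) ⇒ T₂ = 266×(0.544)^0.400 = 209 K; V₂ = 139 L.
ΔU = nCvΔT = 0.920×12.5×(209−266) = -660 J.
Q = 0 for an adiabatic process, so W = −ΔU = 660 J.
Net over both steps: W = 5870 J, Q = 3490 J, ΔU = -2380 J.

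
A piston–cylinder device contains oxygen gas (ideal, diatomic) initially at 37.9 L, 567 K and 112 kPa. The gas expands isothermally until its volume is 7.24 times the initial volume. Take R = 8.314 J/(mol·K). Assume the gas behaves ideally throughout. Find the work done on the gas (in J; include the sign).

-8400 J

n = P₁V₁/(RT₁) = 112×37.9/(8.314×567) = 0.900 mol.
Isothermal: T stays 567 K; PV = const ⇒ V₂ = 274 L, P₂ = 15.5 kPa.
W = nRT ln(V₂/V₁) = 0.900×8.314×567×ln(7.24) = 8400 J.
Work done on the gas = −W_by = -8400 J.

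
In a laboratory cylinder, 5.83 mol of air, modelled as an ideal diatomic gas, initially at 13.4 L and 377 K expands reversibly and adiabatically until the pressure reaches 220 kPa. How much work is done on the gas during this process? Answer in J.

-18600 J

P₁ = nRT₁/V₁ = 5.83×8.314×377/13.4 = 1360 kPa.
Adiabatic: T₂/T₁ = (P₂/P₁)^((γ−1)/γ) ⇒ T₂ = 377×(0.161)^0.286 = 224 K; V₂ = 49.3 L.
ΔU = nCvΔT = 5.83×20.8×(224−377) = -18600 J.
Q = 0 for an adiabatic process, so W = −ΔU = 18600 J.
Work done on the gas = −W_by = -18600 J.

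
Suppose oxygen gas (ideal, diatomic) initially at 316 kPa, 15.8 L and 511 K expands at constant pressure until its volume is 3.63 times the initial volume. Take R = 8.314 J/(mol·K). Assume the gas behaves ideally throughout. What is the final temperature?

1850 K

Isobaric: P stays 316 kPa; V/T = const ⇒ T₂ = 1850 K, V₂ = 57.4 L.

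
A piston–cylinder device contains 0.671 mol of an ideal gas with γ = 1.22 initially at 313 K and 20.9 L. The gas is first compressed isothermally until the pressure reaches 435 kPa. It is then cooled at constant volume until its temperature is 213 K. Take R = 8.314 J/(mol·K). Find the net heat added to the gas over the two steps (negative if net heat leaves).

P₁ = nRT₁/V₁ = 0.671×8.314×313/20.9 = 83.5 kPa.
Step 1 — Isothermal: T stays 313 K; PV = const ⇒ V₂ = 4.01 L, P₂ = 435 kPa.
ΔU = 0 (ideal gas, T constant).
W = nRT ln(V₂/V₁) = 0.671×8.314×313×ln(0.192) = -2880 J.
Q = ΔU + W = -2880 J.
State after step 1: P = 435 kPa, V = 4.01 L, T = 313 K.
Step 2 — Isochoric: V stays 4.01 L; P/T = const ⇒ T₂ = 213 K, P₂ = 296 kPa.
W = 0 (no volume change).
ΔU = nCvΔT = 0.671×37.8×(213−313) = -2540 J.
Q = ΔU = -2540 J.
Net over both steps: W = -2880 J, Q = -5420 J, ΔU = -2540 J.

-5420 J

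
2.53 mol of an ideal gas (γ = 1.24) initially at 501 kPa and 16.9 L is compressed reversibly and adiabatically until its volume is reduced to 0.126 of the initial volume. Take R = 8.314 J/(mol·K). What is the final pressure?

T₁ = P₁V₁/(nR) = 501×16.9/(2.53×8.314) = 403 K.
Adiabatic: TV^(γ−1) = const ⇒ T₂ = 403×(7.94)^0.240 = 662 K; PV^γ = const ⇒ P₂ = 6540 kPa.

6540 kPa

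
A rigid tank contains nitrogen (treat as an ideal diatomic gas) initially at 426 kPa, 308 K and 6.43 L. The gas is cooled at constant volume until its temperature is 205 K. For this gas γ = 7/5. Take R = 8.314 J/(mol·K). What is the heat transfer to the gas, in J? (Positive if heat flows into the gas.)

n = P₁V₁/(RT₁) = 426×6.43/(8.314×308) = 1.07 mol.
Isochoric: V stays 6.43 L; P/T = const ⇒ T₂ = 205 K, P₂ = 284 kPa.
W = 0 (no volume change).
ΔU = nCvΔT = 1.07×20.8×(205−308) = -2290 J.
Q = ΔU = -2290 J.

-2290 J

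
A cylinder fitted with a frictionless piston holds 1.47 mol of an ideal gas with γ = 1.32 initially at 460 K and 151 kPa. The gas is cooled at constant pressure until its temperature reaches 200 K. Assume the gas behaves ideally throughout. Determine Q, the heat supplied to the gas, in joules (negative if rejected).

-13100 J

V₁ = nRT₁/P₁ = 1.47×8.314×460/151 = 37.2 L.
Isobaric: P stays 151 kPa; V/T = const ⇒ T₂ = 200 K, V₂ = 16.2 L.
W = PΔV = 151×(16.2−37.2) kPa·L = -3180 J.
ΔU = nCvΔT = 1.47×26.0×(200−460) = -9930 J.
Q = ΔU + W = nCpΔT = -13100 J.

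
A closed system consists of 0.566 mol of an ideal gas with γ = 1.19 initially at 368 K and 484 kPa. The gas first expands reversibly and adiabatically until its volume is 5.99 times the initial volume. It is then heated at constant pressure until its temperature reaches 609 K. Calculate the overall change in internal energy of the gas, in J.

5970 J

V₁ = nRT₁/P₁ = 0.566×8.314×368/484 = 3.58 L.
Step 1 — Adiabatic: TV^(γ−1) = const ⇒ T₂ = 368×(0.167)^0.190 = 262 K; PV^γ = const ⇒ P₂ = 57.5 kPa.
ΔU = nCvΔT = 0.566×43.8×(262−368) = -2630 J.
Q = 0 for an adiabatic process, so W = −ΔU = 2630 J.
State after step 1: P = 57.5 kPa, V = 21.4 L, T = 262 K.
Step 2 — Isobaric: P stays 57.5 kPa; V/T = const ⇒ T₂ = 609 K, V₂ = 49.8 L.
W = PΔV = 57.5×(49.8−21.4) kPa·L = 1630 J.
ΔU = nCvΔT = 0.566×43.8×(609−262) = 8600 J.
Q = ΔU + W = nCpΔT = 10200 J.
Net over both steps: W = 4260 J, Q = 10200 J, ΔU = 5970 J.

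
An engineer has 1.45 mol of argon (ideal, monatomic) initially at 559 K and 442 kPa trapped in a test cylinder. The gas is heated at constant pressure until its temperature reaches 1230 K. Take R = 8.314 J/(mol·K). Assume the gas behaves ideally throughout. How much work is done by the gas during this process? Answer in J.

8090 J

V₁ = nRT₁/P₁ = 1.45×8.314×559/442 = 15.2 L.
Isobaric: P stays 442 kPa; V/T = const ⇒ T₂ = 1230 K, V₂ = 33.5 L.
W = PΔV = 442×(33.5−15.2) kPa·L = 8090 J.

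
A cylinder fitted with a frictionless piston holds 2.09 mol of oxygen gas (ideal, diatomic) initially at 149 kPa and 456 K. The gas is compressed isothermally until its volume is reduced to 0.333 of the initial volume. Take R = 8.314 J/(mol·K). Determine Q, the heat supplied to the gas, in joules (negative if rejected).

-8710 J

V₁ = nRT₁/P₁ = 2.09×8.314×456/149 = 53.2 L.
Isothermal: T stays 456 K; PV = const ⇒ V₂ = 17.7 L, P₂ = 447 kPa.
ΔU = 0 (ideal gas, T constant).
W = nRT ln(V₂/V₁) = 2.09×8.314×456×ln(0.333) = -8710 J.
Q = ΔU + W = -8710 J.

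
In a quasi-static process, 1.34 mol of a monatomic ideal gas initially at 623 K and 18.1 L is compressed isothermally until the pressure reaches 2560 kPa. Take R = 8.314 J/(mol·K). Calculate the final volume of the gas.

P₁ = nRT₁/V₁ = 1.34×8.314×623/18.1 = 383 kPa.
Isothermal: T stays 623 K; PV = const ⇒ V₂ = 2.71 L, P₂ = 2560 kPa.

2.71 L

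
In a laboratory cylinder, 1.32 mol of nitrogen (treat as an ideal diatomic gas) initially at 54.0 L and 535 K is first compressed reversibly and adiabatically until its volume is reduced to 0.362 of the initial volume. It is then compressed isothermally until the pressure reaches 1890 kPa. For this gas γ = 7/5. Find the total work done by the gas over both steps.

P₁ = nRT₁/V₁ = 1.32×8.314×535/54.0 = 109 kPa.
Step 1 — Adiabatic: TV^(γ−1) = const ⇒ T₂ = 535×(2.76)^0.400 = 803 K; PV^γ = const ⇒ P₂ = 451 kPa.
ΔU = nCvΔT = 1.32×20.8×(803−535) = 7360 J.
Q = 0 for an adiabatic process, so W = −ΔU = -7360 J.
State after step 1: P = 451 kPa, V = 19.5 L, T = 803 K.
Step 2 — Isothermal: T stays 803 K; PV = const ⇒ V₂ = 4.66 L, P₂ = 1890 kPa.
ΔU = 0 (ideal gas, T constant).
W = nRT ln(V₂/V₁) = 1.32×8.314×803×ln(0.239) = -12600 J.
Q = ΔU + W = -12600 J.
Net over both steps: W = -20000 J, Q = -12600 J, ΔU = 7360 J.

-20000 J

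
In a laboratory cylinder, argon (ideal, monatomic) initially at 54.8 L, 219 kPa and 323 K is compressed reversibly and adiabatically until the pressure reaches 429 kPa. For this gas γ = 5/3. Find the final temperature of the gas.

423 K

Adiabatic: T₂/T₁ = (P₂/P₁)^((γ−1)/γ) ⇒ T₂ = 323×(1.96)^0.400 = 423 K; V₂ = 36.6 L.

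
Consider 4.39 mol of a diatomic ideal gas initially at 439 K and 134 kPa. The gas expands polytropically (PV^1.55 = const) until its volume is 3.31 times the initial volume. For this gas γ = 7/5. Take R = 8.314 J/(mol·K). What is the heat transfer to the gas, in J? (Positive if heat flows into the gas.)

V₁ = nRT₁/P₁ = 4.39×8.314×439/134 = 120 L.
Polytropic n=1.55: T₂ = T₁(V₁/V₂)^(n−1) = 439×(0.302)^0.55 = 227 K; P₂ = P₁(V₁/V₂)^n = 21.0 kPa.
W = (P₁V₁−P₂V₂)/(n−1) = (134×120−21.0×396)/0.55 = 14000 J.
ΔU = nCvΔT = 4.39×20.8×(227−439) = -19300 J.
Q = ΔU + W = -5270 J.

-5270 J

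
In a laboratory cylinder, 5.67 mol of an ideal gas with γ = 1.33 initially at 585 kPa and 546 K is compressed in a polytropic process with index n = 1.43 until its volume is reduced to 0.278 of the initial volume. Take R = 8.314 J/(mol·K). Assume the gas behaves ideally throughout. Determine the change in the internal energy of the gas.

57300 J

V₁ = nRT₁/P₁ = 5.67×8.314×546/585 = 44.0 L.
Polytropic n=1.43: T₂ = T₁(V₁/V₂)^(n−1) = 546×(3.60)^0.43 = 947 K; P₂ = P₁(V₁/V₂)^n = 3650 kPa.
For an ideal gas ΔU = nCvΔT with Cv = R/(γ−1) = 25.2 J/(mol·K).
ΔU = 5.67×25.2×(947−546) = 57300 J.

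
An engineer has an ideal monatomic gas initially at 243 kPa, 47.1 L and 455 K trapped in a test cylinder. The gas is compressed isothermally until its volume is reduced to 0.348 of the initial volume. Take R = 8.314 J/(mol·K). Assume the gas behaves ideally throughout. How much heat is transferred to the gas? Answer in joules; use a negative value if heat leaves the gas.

-12100 J

n = P₁V₁/(RT₁) = 243×47.1/(8.314×455) = 3.03 mol.
Isothermal: T stays 455 K; PV = const ⇒ V₂ = 16.4 L, P₂ = 698 kPa.
ΔU = 0 (ideal gas, T constant).
W = nRT ln(V₂/V₁) = 3.03×8.314×455×ln(0.348) = -12100 J.
Q = ΔU + W = -12100 J.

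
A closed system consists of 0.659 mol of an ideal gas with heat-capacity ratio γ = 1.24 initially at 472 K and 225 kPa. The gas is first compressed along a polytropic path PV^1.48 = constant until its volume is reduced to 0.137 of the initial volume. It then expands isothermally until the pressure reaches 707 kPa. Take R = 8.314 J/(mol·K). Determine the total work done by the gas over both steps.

V₁ = nRT₁/P₁ = 0.659×8.314×472/225 = 11.5 L.
Step 1 — Polytropic n=1.48: T₂ = T₁(V₁/V₂)^(n−1) = 472×(7.30)^0.48 = 1230 K; P₂ = P₁(V₁/V₂)^n = 4260 kPa.
W = (P₁V₁−P₂V₂)/(n−1) = (225×11.5−4260×1.57)/0.48 = -8600 J.
ΔU = nCvΔT = 0.659×34.6×(1230−472) = 17200 J.
Q = ΔU + W = 8600 J.
State after step 1: P = 4260 kPa, V = 1.57 L, T = 1230 K.
Step 2 — Isothermal: T stays 1230 K; PV = const ⇒ V₂ = 9.50 L, P₂ = 707 kPa.
ΔU = 0 (ideal gas, T constant).
W = nRT ln(V₂/V₁) = 0.659×8.314×1230×ln(6.03) = 12100 J.
Q = ΔU + W = 12100 J.
Net over both steps: W = 3460 J, Q = 20700 J, ΔU = 17200 J.

3460 J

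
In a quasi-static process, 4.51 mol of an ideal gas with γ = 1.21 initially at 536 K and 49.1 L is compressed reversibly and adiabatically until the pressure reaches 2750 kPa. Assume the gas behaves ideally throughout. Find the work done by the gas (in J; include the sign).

-37500 J

P₁ = nRT₁/V₁ = 4.51×8.314×536/49.1 = 409 kPa.
Adiabatic: T₂/T₁ = (P₂/P₁)^((γ−1)/γ) ⇒ T₂ = 536×(6.72)^0.174 = 746 K; V₂ = 10.2 L.
ΔU = nCvΔT = 4.51×39.6×(746−536) = 37500 J.
Q = 0 for an adiabatic process, so W = −ΔU = -37500 J.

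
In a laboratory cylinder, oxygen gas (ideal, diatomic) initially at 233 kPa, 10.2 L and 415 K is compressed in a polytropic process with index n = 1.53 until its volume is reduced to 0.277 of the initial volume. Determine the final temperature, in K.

Polytropic n=1.53: T₂ = T₁(V₁/V₂)^(n−1) = 415×(3.61)^0.53 = 819 K; P₂ = P₁(V₁/V₂)^n = 1660 kPa.

819 K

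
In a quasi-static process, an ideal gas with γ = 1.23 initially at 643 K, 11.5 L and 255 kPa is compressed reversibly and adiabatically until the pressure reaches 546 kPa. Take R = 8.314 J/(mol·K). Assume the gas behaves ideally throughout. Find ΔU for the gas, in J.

n = P₁V₁/(RT₁) = 255×11.5/(8.314×643) = 0.549 mol.
Adiabatic: T₂/T₁ = (P₂/P₁)^((γ−1)/γ) ⇒ T₂ = 643×(2.14)^0.187 = 741 K; V₂ = 6.19 L.
For an ideal gas ΔU = nCvΔT with Cv = R/(γ−1) = 36.1 J/(mol·K).
ΔU = 0.549×36.1×(741−643) = 1950 J.

1950 J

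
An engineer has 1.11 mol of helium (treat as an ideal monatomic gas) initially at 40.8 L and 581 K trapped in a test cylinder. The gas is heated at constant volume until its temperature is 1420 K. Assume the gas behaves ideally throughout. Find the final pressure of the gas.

P₁ = nRT₁/V₁ = 1.11×8.314×581/40.8 = 131 kPa.
Isochoric: V stays 40.8 L; P/T = const ⇒ T₂ = 1420 K, P₂ = 321 kPa.

321 kPa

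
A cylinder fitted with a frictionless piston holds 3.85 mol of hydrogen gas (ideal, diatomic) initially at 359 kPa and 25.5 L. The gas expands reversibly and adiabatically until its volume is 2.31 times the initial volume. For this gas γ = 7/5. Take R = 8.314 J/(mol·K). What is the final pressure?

T₁ = P₁V₁/(nR) = 359×25.5/(3.85×8.314) = 286 K.
Adiabatic: TV^(γ−1) = const ⇒ T₂ = 286×(0.433)^0.400 = 205 K; PV^γ = const ⇒ P₂ = 111 kPa.

111 kPa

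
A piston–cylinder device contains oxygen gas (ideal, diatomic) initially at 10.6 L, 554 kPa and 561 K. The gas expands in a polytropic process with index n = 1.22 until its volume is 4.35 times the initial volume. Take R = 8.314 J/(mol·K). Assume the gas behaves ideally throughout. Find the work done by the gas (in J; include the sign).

7380 J

n = P₁V₁/(RT₁) = 554×10.6/(8.314×561) = 1.26 mol.
Polytropic n=1.22: T₂ = T₁(V₁/V₂)^(n−1) = 561×(0.230)^0.22 = 406 K; P₂ = P₁(V₁/V₂)^n = 92.2 kPa.
W = (P₁V₁−P₂V₂)/(n−1) = (554×10.6−92.2×46.1)/0.22 = 7380 J.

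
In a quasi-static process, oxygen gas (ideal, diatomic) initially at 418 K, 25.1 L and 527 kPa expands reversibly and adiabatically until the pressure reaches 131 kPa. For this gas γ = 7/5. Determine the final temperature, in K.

281 K

Adiabatic: T₂/T₁ = (P₂/P₁)^((γ−1)/γ) ⇒ T₂ = 418×(0.249)^0.286 = 281 K; V₂ = 67.8 L.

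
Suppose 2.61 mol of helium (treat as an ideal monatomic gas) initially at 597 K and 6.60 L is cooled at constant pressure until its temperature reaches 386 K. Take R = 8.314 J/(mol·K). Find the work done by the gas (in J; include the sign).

P₁ = nRT₁/V₁ = 2.61×8.314×597/6.60 = 1960 kPa.
Isobaric: P stays 1960 kPa; V/T = const ⇒ T₂ = 386 K, V₂ = 4.27 L.
W = PΔV = 1960×(4.27−6.60) kPa·L = -4580 J.

-4580 J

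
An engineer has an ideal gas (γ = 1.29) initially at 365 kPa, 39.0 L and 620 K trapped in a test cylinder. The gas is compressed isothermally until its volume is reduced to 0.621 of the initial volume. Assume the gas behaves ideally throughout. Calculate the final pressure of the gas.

588 kPa

Isothermal: T stays 620 K; PV = const ⇒ V₂ = 24.2 L, P₂ = 588 kPa.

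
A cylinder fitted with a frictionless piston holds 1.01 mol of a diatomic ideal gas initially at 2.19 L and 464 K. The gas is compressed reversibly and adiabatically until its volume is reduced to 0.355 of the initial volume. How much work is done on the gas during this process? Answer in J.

P₁ = nRT₁/V₁ = 1.01×8.314×464/2.19 = 1780 kPa.
Adiabatic: TV^(γ−1) = const ⇒ T₂ = 464×(2.82)^0.400 = 702 K; PV^γ = const ⇒ P₂ = 7580 kPa.
ΔU = nCvΔT = 1.01×20.8×(702−464) = 5000 J.
Q = 0 for an adiabatic process, so W = −ΔU = -5000 J.
Work done on the gas = −W_by = 5000 J.

5000 J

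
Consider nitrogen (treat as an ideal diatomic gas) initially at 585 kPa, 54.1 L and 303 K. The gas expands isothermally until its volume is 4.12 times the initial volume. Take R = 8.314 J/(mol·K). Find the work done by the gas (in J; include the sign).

44800 J

n = P₁V₁/(RT₁) = 585×54.1/(8.314×303) = 12.6 mol.
Isothermal: T stays 303 K; PV = const ⇒ V₂ = 223 L, P₂ = 142 kPa.
W = nRT ln(V₂/V₁) = 12.6×8.314×303×ln(4.12) = 44800 J.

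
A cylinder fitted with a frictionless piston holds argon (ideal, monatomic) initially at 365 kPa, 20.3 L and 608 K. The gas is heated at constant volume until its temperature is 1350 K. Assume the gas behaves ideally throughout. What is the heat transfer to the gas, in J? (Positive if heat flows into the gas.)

13600 J

n = P₁V₁/(RT₁) = 365×20.3/(8.314×608) = 1.47 mol.
Isochoric: V stays 20.3 L; P/T = const ⇒ T₂ = 1350 K, P₂ = 810 kPa.
W = 0 (no volume change).
ΔU = nCvΔT = 1.47×12.5×(1350−608) = 13600 J.
Q = ΔU = 13600 J.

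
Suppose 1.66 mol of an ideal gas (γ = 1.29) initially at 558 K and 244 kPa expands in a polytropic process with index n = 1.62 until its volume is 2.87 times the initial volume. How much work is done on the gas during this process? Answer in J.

V₁ = nRT₁/P₁ = 1.66×8.314×558/244 = 31.6 L.
Polytropic n=1.62: T₂ = T₁(V₁/V₂)^(n−1) = 558×(0.348)^0.62 = 290 K; P₂ = P₁(V₁/V₂)^n = 44.2 kPa.
W = (P₁V₁−P₂V₂)/(n−1) = (244×31.6−44.2×90.6)/0.62 = 5960 J.
Work done on the gas = −W_by = -5960 J.

-5960 J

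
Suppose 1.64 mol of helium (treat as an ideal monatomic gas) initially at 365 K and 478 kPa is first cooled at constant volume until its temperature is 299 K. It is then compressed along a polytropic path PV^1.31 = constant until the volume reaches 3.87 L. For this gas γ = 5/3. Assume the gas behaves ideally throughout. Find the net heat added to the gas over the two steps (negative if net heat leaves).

-3880 J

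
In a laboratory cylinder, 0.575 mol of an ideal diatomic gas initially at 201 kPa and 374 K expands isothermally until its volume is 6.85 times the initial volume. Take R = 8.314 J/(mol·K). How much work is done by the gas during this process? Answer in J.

V₁ = nRT₁/P₁ = 0.575×8.314×374/201 = 8.90 L.
Isothermal: T stays 374 K; PV = const ⇒ V₂ = 60.9 L, P₂ = 29.3 kPa.
W = nRT ln(V₂/V₁) = 0.575×8.314×374×ln(6.85) = 3440 J.

3440 J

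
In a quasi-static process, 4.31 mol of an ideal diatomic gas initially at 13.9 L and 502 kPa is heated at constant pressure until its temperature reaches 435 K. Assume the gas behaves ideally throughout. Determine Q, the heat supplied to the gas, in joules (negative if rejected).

30100 J

T₁ = P₁V₁/(nR) = 502×13.9/(4.31×8.314) = 195 K.
Isobaric: P stays 502 kPa; V/T = const ⇒ T₂ = 435 K, V₂ = 31.1 L.
W = PΔV = 502×(31.1−13.9) kPa·L = 8610 J.
ΔU = nCvΔT = 4.31×20.8×(435−195) = 21500 J.
Q = ΔU + W = nCpΔT = 30100 J.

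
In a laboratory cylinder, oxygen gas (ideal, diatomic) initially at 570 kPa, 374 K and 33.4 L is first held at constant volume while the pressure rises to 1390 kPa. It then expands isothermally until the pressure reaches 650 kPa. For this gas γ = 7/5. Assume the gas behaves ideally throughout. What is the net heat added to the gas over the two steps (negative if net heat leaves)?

104000 J

n = P₁V₁/(RT₁) = 570×33.4/(8.314×374) = 6.12 mol.
Step 1 — Isochoric: V stays 33.4 L; P/T = const ⇒ T₂ = 912 K, P₂ = 1390 kPa.
W = 0 (no volume change).
ΔU = nCvΔT = 6.12×20.8×(912−374) = 68500 J.
Q = ΔU = 68500 J.
State after step 1: P = 1390 kPa, V = 33.4 L, T = 912 K.
Step 2 — Isothermal: T stays 912 K; PV = const ⇒ V₂ = 71.4 L, P₂ = 650 kPa.
ΔU = 0 (ideal gas, T constant).
W = nRT ln(V₂/V₁) = 6.12×8.314×912×ln(2.14) = 35300 J.
Q = ΔU + W = 35300 J.
Net over both steps: W = 35300 J, Q = 104000 J, ΔU = 68500 J.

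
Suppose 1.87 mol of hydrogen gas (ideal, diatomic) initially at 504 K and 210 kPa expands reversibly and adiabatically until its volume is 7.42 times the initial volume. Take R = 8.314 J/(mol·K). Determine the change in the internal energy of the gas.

V₁ = nRT₁/P₁ = 1.87×8.314×504/210 = 37.3 L.
Adiabatic: TV^(γ−1) = const ⇒ T₂ = 504×(0.135)^0.400 = 226 K; PV^γ = const ⇒ P₂ = 12.7 kPa.
For an ideal gas ΔU = nCvΔT with Cv = (5/2)R = 20.8 J/(mol·K).
ΔU = 1.87×20.8×(226−504) = -10800 J.

-10800 J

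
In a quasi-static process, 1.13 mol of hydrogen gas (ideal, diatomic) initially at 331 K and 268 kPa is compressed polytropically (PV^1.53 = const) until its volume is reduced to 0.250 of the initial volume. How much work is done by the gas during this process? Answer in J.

-6370 J

V₁ = nRT₁/P₁ = 1.13×8.314×331/268 = 11.6 L.
Polytropic n=1.53: T₂ = T₁(V₁/V₂)^(n−1) = 331×(4.00)^0.53 = 690 K; P₂ = P₁(V₁/V₂)^n = 2240 kPa.
W = (P₁V₁−P₂V₂)/(n−1) = (268×11.6−2240×2.90)/0.53 = -6370 J.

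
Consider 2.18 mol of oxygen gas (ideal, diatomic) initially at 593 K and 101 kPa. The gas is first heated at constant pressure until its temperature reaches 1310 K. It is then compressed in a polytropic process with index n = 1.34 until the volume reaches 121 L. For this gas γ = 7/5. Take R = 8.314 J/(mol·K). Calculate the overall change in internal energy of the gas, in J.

47500 J

V₁ = nRT₁/P₁ = 2.18×8.314×593/101 = 106 L.
Step 1 — Isobaric: P stays 101 kPa; V/T = const ⇒ T₂ = 1310 K, V₂ = 235 L.
W = PΔV = 101×(235−106) kPa·L = 13000 J.
ΔU = nCvΔT = 2.18×20.8×(1310−593) = 32500 J.
Q = ΔU + W = nCpΔT = 45500 J.
State after step 1: P = 101 kPa, V = 235 L, T = 1310 K.
Step 2 — Polytropic n=1.34: T₂ = T₁(V₁/V₂)^(n−1) = 1310×(1.94)^0.34 = 1640 K; P₂ = P₁(V₁/V₂)^n = 246 kPa.
W = (P₁V₁−P₂V₂)/(n−1) = (101×235−246×121)/0.34 = -17700 J.
ΔU = nCvΔT = 2.18×20.8×(1640−1310) = 15000 J.
Q = ΔU + W = -2650 J.
Net over both steps: W = -4700 J, Q = 42800 J, ΔU = 47500 J.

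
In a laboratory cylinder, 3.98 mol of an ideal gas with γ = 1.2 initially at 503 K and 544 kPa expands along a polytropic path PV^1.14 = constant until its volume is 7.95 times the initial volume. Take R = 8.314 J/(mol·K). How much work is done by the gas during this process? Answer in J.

V₁ = nRT₁/P₁ = 3.98×8.314×503/544 = 30.6 L.
Polytropic n=1.14: T₂ = T₁(V₁/V₂)^(n−1) = 503×(0.126)^0.14 = 376 K; P₂ = P₁(V₁/V₂)^n = 51.2 kPa.
W = (P₁V₁−P₂V₂)/(n−1) = (544×30.6−51.2×243)/0.14 = 29900 J.

29900 J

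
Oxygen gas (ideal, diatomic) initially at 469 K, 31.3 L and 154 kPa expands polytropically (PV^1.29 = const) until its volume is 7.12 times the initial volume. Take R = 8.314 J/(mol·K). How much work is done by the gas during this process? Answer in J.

n = P₁V₁/(RT₁) = 154×31.3/(8.314×469) = 1.24 mol.
Polytropic n=1.29: T₂ = T₁(V₁/V₂)^(n−1) = 469×(0.140)^0.29 = 265 K; P₂ = P₁(V₁/V₂)^n = 12.2 kPa.
W = (P₁V₁−P₂V₂)/(n−1) = (154×31.3−12.2×223)/0.29 = 7210 J.

7210 J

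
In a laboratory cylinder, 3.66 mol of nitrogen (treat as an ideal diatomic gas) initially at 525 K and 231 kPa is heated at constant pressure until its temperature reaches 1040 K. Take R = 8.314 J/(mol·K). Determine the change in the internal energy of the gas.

39200 J

V₁ = nRT₁/P₁ = 3.66×8.314×525/231 = 69.2 L.
Isobaric: P stays 231 kPa; V/T = const ⇒ T₂ = 1040 K, V₂ = 137 L.
For an ideal gas ΔU = nCvΔT with Cv = (5/2)R = 20.8 J/(mol·K).
ΔU = 3.66×20.8×(1040−525) = 39200 J.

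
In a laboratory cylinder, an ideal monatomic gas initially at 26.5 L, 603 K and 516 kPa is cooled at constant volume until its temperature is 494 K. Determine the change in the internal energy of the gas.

n = P₁V₁/(RT₁) = 516×26.5/(8.314×603) = 2.73 mol.
Isochoric: V stays 26.5 L; P/T = const ⇒ T₂ = 494 K, P₂ = 423 kPa.
For an ideal gas ΔU = nCvΔT with Cv = (3/2)R = 12.5 J/(mol·K).
ΔU = 2.73×12.5×(494−603) = -3710 J.

-3710 J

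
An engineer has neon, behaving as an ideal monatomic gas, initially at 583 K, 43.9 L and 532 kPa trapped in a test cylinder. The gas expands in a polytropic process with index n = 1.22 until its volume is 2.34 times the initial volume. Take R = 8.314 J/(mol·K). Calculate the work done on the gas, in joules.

-18100 J

n = P₁V₁/(RT₁) = 532×43.9/(8.314×583) = 4.82 mol.
Polytropic n=1.22: T₂ = T₁(V₁/V₂)^(n−1) = 583×(0.427)^0.22 = 484 K; P₂ = P₁(V₁/V₂)^n = 189 kPa.
W = (P₁V₁−P₂V₂)/(n−1) = (532×43.9−189×103)/0.22 = 18100 J.
Work done on the gas = −W_by = -18100 J.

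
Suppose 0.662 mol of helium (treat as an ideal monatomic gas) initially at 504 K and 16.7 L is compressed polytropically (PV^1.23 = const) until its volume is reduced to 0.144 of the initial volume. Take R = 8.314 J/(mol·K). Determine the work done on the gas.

6770 J

P₁ = nRT₁/V₁ = 0.662×8.314×504/16.7 = 166 kPa.
Polytropic n=1.23: T₂ = T₁(V₁/V₂)^(n−1) = 504×(6.94)^0.23 = 787 K; P₂ = P₁(V₁/V₂)^n = 1800 kPa.
W = (P₁V₁−P₂V₂)/(n−1) = (166×16.7−1800×2.40)/0.23 = -6770 J.
Work done on the gas = −W_by = 6770 J.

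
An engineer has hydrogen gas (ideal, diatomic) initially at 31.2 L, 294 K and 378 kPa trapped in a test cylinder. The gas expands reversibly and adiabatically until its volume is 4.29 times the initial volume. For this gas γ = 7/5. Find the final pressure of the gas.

49.2 kPa

Adiabatic: TV^(γ−1) = const ⇒ T₂ = 294×(0.233)^0.400 = 164 K; PV^γ = const ⇒ P₂ = 49.2 kPa.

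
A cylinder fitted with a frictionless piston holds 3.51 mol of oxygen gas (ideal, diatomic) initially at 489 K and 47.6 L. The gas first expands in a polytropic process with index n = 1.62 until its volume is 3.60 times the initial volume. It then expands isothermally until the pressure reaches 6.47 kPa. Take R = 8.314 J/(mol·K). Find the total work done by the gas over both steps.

24000 J

P₁ = nRT₁/V₁ = 3.51×8.314×489/47.6 = 300 kPa.
Step 1 — Polytropic n=1.62: T₂ = T₁(V₁/V₂)^(n−1) = 489×(0.278)^0.62 = 221 K; P₂ = P₁(V₁/V₂)^n = 37.6 kPa.
W = (P₁V₁−P₂V₂)/(n−1) = (300×47.6−37.6×171)/0.62 = 12600 J.
ΔU = nCvΔT = 3.51×20.8×(221−489) = -19600 J.
Q = ΔU + W = -6940 J.
State after step 1: P = 37.6 kPa, V = 171 L, T = 221 K.
Step 2 — Isothermal: T stays 221 K; PV = const ⇒ V₂ = 997 L, P₂ = 6.47 kPa.
ΔU = 0 (ideal gas, T constant).
W = nRT ln(V₂/V₁) = 3.51×8.314×221×ln(5.82) = 11400 J.
Q = ΔU + W = 11400 J.
Net over both steps: W = 24000 J, Q = 4420 J, ΔU = -19600 J.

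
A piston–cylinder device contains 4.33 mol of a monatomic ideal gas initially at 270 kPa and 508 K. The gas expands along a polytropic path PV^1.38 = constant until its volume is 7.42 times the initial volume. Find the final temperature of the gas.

237 K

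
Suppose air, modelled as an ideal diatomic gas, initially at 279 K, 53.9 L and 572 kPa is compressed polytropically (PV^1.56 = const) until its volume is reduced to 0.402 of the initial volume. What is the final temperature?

Polytropic n=1.56: T₂ = T₁(V₁/V₂)^(n−1) = 279×(2.49)^0.56 = 465 K; P₂ = P₁(V₁/V₂)^n = 2370 kPa.

465 K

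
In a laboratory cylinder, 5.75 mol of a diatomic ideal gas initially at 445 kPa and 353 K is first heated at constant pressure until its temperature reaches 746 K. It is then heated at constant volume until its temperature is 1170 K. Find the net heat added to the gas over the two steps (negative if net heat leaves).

116000 J

V₁ = nRT₁/P₁ = 5.75×8.314×353/445 = 37.9 L.
Step 1 — Isobaric: P stays 445 kPa; V/T = const ⇒ T₂ = 746 K, V₂ = 80.1 L.
W = PΔV = 445×(80.1−37.9) kPa·L = 18800 J.
ΔU = nCvΔT = 5.75×20.8×(746−353) = 47000 J.
Q = ΔU + W = nCpΔT = 65800 J.
State after step 1: P = 445 kPa, V = 80.1 L, T = 746 K.
Step 2 — Isochoric: V stays 80.1 L; P/T = const ⇒ T₂ = 1170 K, P₂ = 698 kPa.
W = 0 (no volume change).
ΔU = nCvΔT = 5.75×20.8×(1170−746) = 50700 J.
Q = ΔU = 50700 J.
Net over both steps: W = 18800 J, Q = 116000 J, ΔU = 97600 J.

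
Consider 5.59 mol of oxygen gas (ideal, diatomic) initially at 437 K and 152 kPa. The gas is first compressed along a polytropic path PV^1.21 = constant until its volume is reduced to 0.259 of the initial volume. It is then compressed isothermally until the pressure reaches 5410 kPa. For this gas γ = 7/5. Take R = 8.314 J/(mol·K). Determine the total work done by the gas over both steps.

V₁ = nRT₁/P₁ = 5.59×8.314×437/152 = 134 L.
Step 1 — Polytropic n=1.21: T₂ = T₁(V₁/V₂)^(n−1) = 437×(3.86)^0.21 = 580 K; P₂ = P₁(V₁/V₂)^n = 779 kPa.
W = (P₁V₁−P₂V₂)/(n−1) = (152×134−779×34.6)/0.21 = -31700 J.
ΔU = nCvΔT = 5.59×20.8×(580−437) = 16700 J.
Q = ΔU + W = -15100 J.
State after step 1: P = 779 kPa, V = 34.6 L, T = 580 K.
Step 2 — Isothermal: T stays 580 K; PV = const ⇒ V₂ = 4.99 L, P₂ = 5410 kPa.
ΔU = 0 (ideal gas, T constant).
W = nRT ln(V₂/V₁) = 5.59×8.314×580×ln(0.144) = -52300 J.
Q = ΔU + W = -52300 J.
Net over both steps: W = -84000 J, Q = -67300 J, ΔU = 16700 J.

-84000 J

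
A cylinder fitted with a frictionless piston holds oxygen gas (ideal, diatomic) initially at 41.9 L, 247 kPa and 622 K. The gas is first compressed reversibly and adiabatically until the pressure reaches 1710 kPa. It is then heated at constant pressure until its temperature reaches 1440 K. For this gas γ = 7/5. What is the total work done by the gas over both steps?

-13100 J

n = P₁V₁/(RT₁) = 247×41.9/(8.314×622) = 2.00 mol.
Step 1 — Adiabatic: T₂/T₁ = (P₂/P₁)^((γ−1)/γ) ⇒ T₂ = 622×(6.92)^0.286 = 1080 K; V₂ = 10.5 L.
ΔU = nCvΔT = 2.00×20.8×(1080−622) = 19100 J.
Q = 0 for an adiabatic process, so W = −ΔU = -19100 J.
State after step 1: P = 1710 kPa, V = 10.5 L, T = 1080 K.
Step 2 — Isobaric: P stays 1710 kPa; V/T = const ⇒ T₂ = 1440 K, V₂ = 14.0 L.
W = PΔV = 1710×(14.0−10.5) kPa·L = 5970 J.
ΔU = nCvΔT = 2.00×20.8×(1440−1080) = 14900 J.
Q = ΔU + W = nCpΔT = 20900 J.
Net over both steps: W = -13100 J, Q = 20900 J, ΔU = 34000 J.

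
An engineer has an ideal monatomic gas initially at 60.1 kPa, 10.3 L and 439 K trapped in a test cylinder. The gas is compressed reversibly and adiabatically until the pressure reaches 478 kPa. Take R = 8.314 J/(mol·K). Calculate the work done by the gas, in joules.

-1200 J

n = P₁V₁/(RT₁) = 60.1×10.3/(8.314×439) = 0.170 mol.
Adiabatic: T₂/T₁ = (P₂/P₁)^((γ−1)/γ) ⇒ T₂ = 439×(7.95)^0.400 = 1010 K; V₂ = 2.97 L.
ΔU = nCvΔT = 0.170×12.5×(1010−439) = 1200 J.
Q = 0 for an adiabatic process, so W = −ΔU = -1200 J.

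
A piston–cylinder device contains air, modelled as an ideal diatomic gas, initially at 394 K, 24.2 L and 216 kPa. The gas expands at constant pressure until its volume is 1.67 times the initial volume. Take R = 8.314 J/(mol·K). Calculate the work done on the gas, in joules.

-3500 J

n = P₁V₁/(RT₁) = 216×24.2/(8.314×394) = 1.60 mol.
Isobaric: P stays 216 kPa; V/T = const ⇒ T₂ = 658 K, V₂ = 40.4 L.
W = PΔV = 216×(40.4−24.2) kPa·L = 3500 J.
Work done on the gas = −W_by = -3500 J.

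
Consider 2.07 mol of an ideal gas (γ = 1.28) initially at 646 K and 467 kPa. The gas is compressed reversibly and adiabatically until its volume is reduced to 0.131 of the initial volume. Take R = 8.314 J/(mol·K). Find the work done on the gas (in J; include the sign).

30400 J

V₁ = nRT₁/P₁ = 2.07×8.314×646/467 = 23.8 L.
Adiabatic: TV^(γ−1) = const ⇒ T₂ = 646×(7.63)^0.280 = 1140 K; PV^γ = const ⇒ P₂ = 6300 kPa.
ΔU = nCvΔT = 2.07×29.7×(1140−646) = 30400 J.
Q = 0 for an adiabatic process, so W = −ΔU = -30400 J.
Work done on the gas = −W_by = 30400 J.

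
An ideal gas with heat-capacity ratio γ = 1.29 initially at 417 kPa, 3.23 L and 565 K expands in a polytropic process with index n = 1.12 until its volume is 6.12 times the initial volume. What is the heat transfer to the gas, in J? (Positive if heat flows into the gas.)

1290 J

n = P₁V₁/(RT₁) = 417×3.23/(8.314×565) = 0.287 mol.
Polytropic n=1.12: T₂ = T₁(V₁/V₂)^(n−1) = 565×(0.163)^0.12 = 455 K; P₂ = P₁(V₁/V₂)^n = 54.8 kPa.
W = (P₁V₁−P₂V₂)/(n−1) = (417×3.23−54.8×19.8)/0.12 = 2190 J.
ΔU = nCvΔT = 0.287×28.7×(455−565) = -907 J.
Q = ΔU + W = 1290 J.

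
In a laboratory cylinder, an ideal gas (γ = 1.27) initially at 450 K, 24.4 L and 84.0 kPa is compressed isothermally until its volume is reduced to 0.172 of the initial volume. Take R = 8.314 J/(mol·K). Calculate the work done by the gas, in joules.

n = P₁V₁/(RT₁) = 84.0×24.4/(8.314×450) = 0.548 mol.
Isothermal: T stays 450 K; PV = const ⇒ V₂ = 4.20 L, P₂ = 488 kPa.
W = nRT ln(V₂/V₁) = 0.548×8.314×450×ln(0.172) = -3610 J.

-3610 J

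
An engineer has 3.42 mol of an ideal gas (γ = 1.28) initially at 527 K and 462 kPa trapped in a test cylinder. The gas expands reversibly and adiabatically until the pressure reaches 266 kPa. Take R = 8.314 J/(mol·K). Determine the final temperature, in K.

V₁ = nRT₁/P₁ = 3.42×8.314×527/462 = 32.4 L.
Adiabatic: T₂/T₁ = (P₂/P₁)^((γ−1)/γ) ⇒ T₂ = 527×(0.576)^0.219 = 467 K; V₂ = 49.9 L.

467 K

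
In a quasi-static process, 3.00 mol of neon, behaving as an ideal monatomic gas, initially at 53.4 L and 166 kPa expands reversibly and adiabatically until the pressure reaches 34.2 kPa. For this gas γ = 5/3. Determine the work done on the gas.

T₁ = P₁V₁/(nR) = 166×53.4/(3.00×8.314) = 355 K.
Adiabatic: T₂/T₁ = (P₂/P₁)^((γ−1)/γ) ⇒ T₂ = 355×(0.206)^0.400 = 189 K; V₂ = 138 L.
ΔU = nCvΔT = 3.00×12.5×(189−355) = -6230 J.
Q = 0 for an adiabatic process, so W = −ΔU = 6230 J.
Work done on the gas = −W_by = -6230 J.

-6230 J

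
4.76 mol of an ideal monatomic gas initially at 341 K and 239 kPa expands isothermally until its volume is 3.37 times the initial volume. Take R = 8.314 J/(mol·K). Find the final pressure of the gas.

70.9 kPa

V₁ = nRT₁/P₁ = 4.76×8.314×341/239 = 56.5 L.
Isothermal: T stays 341 K; PV = const ⇒ V₂ = 190 L, P₂ = 70.9 kPa.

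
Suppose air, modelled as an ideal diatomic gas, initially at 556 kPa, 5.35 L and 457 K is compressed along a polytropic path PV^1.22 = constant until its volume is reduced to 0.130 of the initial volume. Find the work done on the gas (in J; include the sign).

n = P₁V₁/(RT₁) = 556×5.35/(8.314×457) = 0.783 mol.
Polytropic n=1.22: T₂ = T₁(V₁/V₂)^(n−1) = 457×(7.69)^0.22 = 716 K; P₂ = P₁(V₁/V₂)^n = 6700 kPa.
W = (P₁V₁−P₂V₂)/(n−1) = (556×5.35−6700×0.696)/0.22 = -7660 J.
Work done on the gas = −W_by = 7660 J.

7660 J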